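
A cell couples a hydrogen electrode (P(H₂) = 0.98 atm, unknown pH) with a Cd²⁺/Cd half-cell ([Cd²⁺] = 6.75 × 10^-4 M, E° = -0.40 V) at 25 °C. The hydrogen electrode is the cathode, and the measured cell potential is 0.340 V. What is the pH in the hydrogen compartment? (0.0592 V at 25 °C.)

E°_cell = 0.40 V and n = 2.
log Q = n(E° − E)/0.0592 = 2×(0.40 − 0.340)/0.0592 = 2.027.
With Q = [Cd²⁺]·P(H₂) / [H⁺]^2, solving for [H⁺] gives log[H⁺] = -2.603, so pH = 2.60.

pH = 2.60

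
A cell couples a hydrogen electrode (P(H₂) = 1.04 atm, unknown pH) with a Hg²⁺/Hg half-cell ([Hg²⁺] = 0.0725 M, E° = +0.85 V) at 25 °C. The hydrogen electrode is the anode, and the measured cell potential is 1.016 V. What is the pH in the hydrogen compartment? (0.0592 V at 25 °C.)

pH = 3.37

E°_cell = 0.85 V and n = 2.
log Q = n(E° − E)/0.0592 = 2×(0.85 − 1.016)/0.0592 = -5.608.
With Q = [H⁺]^2 / ([Hg²⁺]·P(H₂)), solving for [H⁺] gives log[H⁺] = -3.365, so pH = 3.37.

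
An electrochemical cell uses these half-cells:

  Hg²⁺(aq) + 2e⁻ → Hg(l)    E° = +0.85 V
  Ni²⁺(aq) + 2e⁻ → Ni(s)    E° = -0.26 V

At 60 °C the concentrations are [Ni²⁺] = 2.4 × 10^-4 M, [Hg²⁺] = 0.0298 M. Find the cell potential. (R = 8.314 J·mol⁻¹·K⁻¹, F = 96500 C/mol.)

1.18 V

The Hg²⁺/Hg couple has the higher reduction potential and acts as the cathode, so E°_cell = +0.85 − (-0.26) = 1.11 V.
Balancing electrons gives n = 2; the reaction quotient is Q = [Ni²⁺]/[Hg²⁺] = 0.00805.
E = E° − (RT/nF) ln Q = 1.11 − (8.314×333)/(2×96500) × (-4.822) = 1.110 + 0.069 = 1.179 V.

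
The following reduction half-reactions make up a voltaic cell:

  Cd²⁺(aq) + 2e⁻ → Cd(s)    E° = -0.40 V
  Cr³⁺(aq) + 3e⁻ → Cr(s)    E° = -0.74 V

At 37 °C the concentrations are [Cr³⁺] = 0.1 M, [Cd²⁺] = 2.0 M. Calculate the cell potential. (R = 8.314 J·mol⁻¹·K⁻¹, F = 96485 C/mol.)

The Cd²⁺/Cd couple has the higher reduction potential and acts as the cathode, so E°_cell = -0.40 − (-0.74) = 0.34 V.
Balancing electrons gives n = 6; the reaction quotient is Q = [Cr³⁺]^2/[Cd²⁺]^3 = 0.00125.
E = E° − (RT/nF) ln Q = 0.34 − (8.314×310)/(6×96485) × (-6.685) = 0.340 + 0.030 = 0.370 V.

0.370 V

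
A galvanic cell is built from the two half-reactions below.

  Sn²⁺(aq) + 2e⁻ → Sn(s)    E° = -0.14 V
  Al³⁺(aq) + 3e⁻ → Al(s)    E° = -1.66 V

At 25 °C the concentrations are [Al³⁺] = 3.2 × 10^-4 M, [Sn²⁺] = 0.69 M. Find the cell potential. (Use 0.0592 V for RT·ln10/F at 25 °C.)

1.58 V

The Sn²⁺/Sn couple has the higher reduction potential and acts as the cathode, so E°_cell = -0.14 − (-1.66) = 1.52 V.
Balancing electrons gives n = 6; the reaction quotient is Q = [Al³⁺]^2/[Sn²⁺]^3 = 3.12 × 10^-7.
At 25 °C, E = E° − (0.0592/n) log Q = 1.52 − (0.0592/6)(-6.506) = 1.520 + 0.064 = 1.584 V.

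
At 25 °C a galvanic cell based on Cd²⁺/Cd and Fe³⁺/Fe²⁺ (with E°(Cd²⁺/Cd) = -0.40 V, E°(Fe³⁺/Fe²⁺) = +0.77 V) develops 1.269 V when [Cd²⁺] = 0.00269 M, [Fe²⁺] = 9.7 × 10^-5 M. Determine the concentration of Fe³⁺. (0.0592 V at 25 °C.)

2.4 × 10^-4 M

From the Nernst equation, log Q = n(E° − E)/0.0592 = 2(1.17 − 1.269)/0.0592 = -3.345, so Q = 4.52 × 10^-4.
With Q = [Cd²⁺]·[Fe²⁺]^2/[Fe³⁺]^2 and the known concentrations, [Fe³⁺]^2 in the denominator gives [Fe³⁺] = 2.4 × 10^-4 M.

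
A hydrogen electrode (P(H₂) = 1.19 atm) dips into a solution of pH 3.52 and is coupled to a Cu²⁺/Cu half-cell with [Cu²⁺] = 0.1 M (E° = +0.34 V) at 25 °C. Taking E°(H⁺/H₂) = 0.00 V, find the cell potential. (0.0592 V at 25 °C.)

The Cu²⁺/Cu couple is the cathode, so E°_cell = 0.34 V; n = 2.
[H⁺] = 10^(−3.52) = 3 × 10^-4 M, and Q = [H⁺]^2 / ([Cu²⁺]·P(H₂)) = 7.66 × 10^-7.
E = E° − (0.0592/2) log Q = 0.34 − (0.0592/2)(-6.116) = 0.521 V.

0.52 V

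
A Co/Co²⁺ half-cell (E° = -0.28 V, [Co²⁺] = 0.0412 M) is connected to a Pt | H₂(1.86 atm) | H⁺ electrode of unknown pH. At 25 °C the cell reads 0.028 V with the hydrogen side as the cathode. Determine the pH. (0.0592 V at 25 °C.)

E°_cell = 0.28 V and n = 2.
log Q = n(E° − E)/0.0592 = 2×(0.28 − 0.028)/0.0592 = 8.514.
With Q = [Co²⁺]·P(H₂) / [H⁺]^2, solving for [H⁺] gives log[H⁺] = -4.815, so pH = 4.81.

pH = 4.81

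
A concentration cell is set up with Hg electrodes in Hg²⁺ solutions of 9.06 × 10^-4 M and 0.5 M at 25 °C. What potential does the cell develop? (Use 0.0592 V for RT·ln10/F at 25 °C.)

Both half-cells are Hg²⁺/Hg, so E°_cell = 0. The concentrated side is the cathode; the cell reaction moves Hg²⁺ from high to low concentration with n = 2.
Q = [Hg²⁺]_dilute/[Hg²⁺]_conc = 9.06 × 10^-4/0.5 = 0.00181.
E = 0 − (0.0592/2) log Q = −(0.0592/2)(-2.742) = 0.0812 V.

0.081 V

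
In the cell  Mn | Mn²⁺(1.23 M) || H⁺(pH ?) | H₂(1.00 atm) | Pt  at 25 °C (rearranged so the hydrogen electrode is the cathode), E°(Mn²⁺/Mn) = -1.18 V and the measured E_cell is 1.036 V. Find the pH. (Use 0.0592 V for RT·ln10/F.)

pH = 2.39

E°_cell = 1.18 V and n = 2.
log Q = n(E° − E)/0.0592 = 2×(1.18 − 1.036)/0.0592 = 4.865.
With Q = [Mn²⁺]·P(H₂) / [H⁺]^2, solving for [H⁺] gives log[H⁺] = -2.387, so pH = 2.39.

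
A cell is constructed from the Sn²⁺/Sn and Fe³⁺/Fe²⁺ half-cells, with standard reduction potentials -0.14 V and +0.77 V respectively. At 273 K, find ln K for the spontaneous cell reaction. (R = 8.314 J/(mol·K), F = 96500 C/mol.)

ln K = 77.4

E°_cell = +0.77 − (-0.14) = 0.91 V, with n = 2 electrons transferred.
At equilibrium E = 0, so the Nernst equation gives ln K = nFE°/RT = (2)(96500)(0.91)/((8.314)(273)) = 77.38.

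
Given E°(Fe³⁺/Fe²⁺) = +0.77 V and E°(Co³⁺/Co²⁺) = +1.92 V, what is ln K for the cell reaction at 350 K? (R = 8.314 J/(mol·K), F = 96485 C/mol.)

ln K = 38.1

E°_cell = +1.92 − (+0.77) = 1.15 V, with n = 1 electron transferred.
At equilibrium E = 0, so the Nernst equation gives ln K = nFE°/RT = (1)(96485)(1.15)/((8.314)(350)) = 38.13.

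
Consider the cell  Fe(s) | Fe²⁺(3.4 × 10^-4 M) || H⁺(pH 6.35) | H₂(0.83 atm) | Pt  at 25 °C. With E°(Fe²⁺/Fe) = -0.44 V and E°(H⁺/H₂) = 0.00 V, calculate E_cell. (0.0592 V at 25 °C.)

0.17 V

The hydrogen couple is the cathode, so E°_cell = 0.44 V; n = 2.
[H⁺] = 10^(−6.35) = 4.5 × 10^-7 M, and Q = [Fe²⁺]·P(H₂) / [H⁺]^2 = 1.41 × 10^9.
E = E° − (0.0592/2) log Q = 0.44 − (0.0592/2)(9.151) = 0.169 V.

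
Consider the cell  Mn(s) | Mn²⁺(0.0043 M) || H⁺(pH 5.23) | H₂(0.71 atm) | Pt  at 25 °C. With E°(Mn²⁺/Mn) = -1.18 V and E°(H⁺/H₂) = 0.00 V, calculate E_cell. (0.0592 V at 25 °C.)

0.94 V

The hydrogen couple is the cathode, so E°_cell = 1.18 V; n = 2.
[H⁺] = 10^(−5.23) = 5.9 × 10^-6 M, and Q = [Mn²⁺]·P(H₂) / [H⁺]^2 = 8.8 × 10^7.
E = E° − (0.0592/2) log Q = 1.18 − (0.0592/2)(7.945) = 0.945 V.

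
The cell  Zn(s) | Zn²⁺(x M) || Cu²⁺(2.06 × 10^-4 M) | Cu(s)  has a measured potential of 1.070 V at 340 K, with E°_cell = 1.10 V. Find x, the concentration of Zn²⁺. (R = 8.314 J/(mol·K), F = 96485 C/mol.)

0.0016 M

From the Nernst equation, ln Q = nF(E° − E)/RT = 2×96485×(1.10 − 1.070)/(8.314×340) = 2.048, so Q = 7.75.
With Q = [Zn²⁺]/[Cu²⁺] and the known concentrations, [Zn²⁺] in the numerator gives [Zn²⁺] = 0.0016 M.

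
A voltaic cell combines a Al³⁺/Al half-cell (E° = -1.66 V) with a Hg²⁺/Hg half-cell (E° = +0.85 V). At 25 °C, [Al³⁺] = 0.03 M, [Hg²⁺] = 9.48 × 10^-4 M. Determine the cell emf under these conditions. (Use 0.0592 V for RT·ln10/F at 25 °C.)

2.45 V

The Hg²⁺/Hg couple has the higher reduction potential and acts as the cathode, so E°_cell = +0.85 − (-1.66) = 2.51 V.
Balancing electrons gives n = 6; the reaction quotient is Q = [Al³⁺]^2/[Hg²⁺]^3 = 1.06 × 10^6.
At 25 °C, E = E° − (0.0592/n) log Q = 2.51 − (0.0592/6)(6.024) = 2.510 − 0.059 = 2.451 V.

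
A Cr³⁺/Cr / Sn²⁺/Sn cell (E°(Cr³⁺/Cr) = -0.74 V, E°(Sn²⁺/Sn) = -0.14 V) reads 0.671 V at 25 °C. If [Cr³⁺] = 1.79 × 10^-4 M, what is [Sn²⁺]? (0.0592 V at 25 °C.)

From the Nernst equation, log Q = n(E° − E)/0.0592 = 6(0.60 − 0.671)/0.0592 = -7.196, so Q = 6.37 × 10^-8.
With Q = [Cr³⁺]^2/[Sn²⁺]^3 and the known concentrations, [Sn²⁺]^3 in the denominator gives [Sn²⁺] = 0.8 M.

0.8 M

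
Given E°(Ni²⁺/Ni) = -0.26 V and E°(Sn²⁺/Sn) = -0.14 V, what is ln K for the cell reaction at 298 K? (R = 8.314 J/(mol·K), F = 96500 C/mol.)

ln K = 9.3

E°_cell = -0.14 − (-0.26) = 0.12 V, with n = 2 electrons transferred.
At equilibrium E = 0, so the Nernst equation gives ln K = nFE°/RT = (2)(96500)(0.12)/((8.314)(298)) = 9.35.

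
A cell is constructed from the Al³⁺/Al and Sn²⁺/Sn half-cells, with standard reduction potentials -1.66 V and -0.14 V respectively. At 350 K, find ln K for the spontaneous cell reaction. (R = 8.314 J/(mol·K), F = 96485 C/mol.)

ln K = 302.4

E°_cell = -0.14 − (-1.66) = 1.52 V, with n = 6 electrons transferred.
At equilibrium E = 0, so the Nernst equation gives ln K = nFE°/RT = (6)(96485)(1.52)/((8.314)(350)) = 302.40.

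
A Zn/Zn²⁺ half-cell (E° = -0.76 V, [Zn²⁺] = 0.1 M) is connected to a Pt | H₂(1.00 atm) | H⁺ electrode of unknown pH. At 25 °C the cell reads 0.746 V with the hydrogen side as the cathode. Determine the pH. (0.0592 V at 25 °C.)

E°_cell = 0.76 V and n = 2.
log Q = n(E° − E)/0.0592 = 2×(0.76 − 0.746)/0.0592 = 0.473.
With Q = [Zn²⁺]·P(H₂) / [H⁺]^2, solving for [H⁺] gives log[H⁺] = -0.736, so pH = 0.74.

pH = 0.74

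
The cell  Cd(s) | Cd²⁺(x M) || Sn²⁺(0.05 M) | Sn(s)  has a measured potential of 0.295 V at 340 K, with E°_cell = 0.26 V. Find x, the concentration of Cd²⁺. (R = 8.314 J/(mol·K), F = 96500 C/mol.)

From the Nernst equation, ln Q = nF(E° − E)/RT = 2×96500×(0.26 − 0.295)/(8.314×340) = -2.390, so Q = 0.0917.
With Q = [Cd²⁺]/[Sn²⁺] and the known concentrations, [Cd²⁺] in the numerator gives [Cd²⁺] = 0.0046 M.

0.0046 M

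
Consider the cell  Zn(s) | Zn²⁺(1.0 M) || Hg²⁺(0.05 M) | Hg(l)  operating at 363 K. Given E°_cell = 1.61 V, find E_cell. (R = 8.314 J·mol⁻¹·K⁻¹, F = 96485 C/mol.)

Balancing electrons gives n = 2; the reaction quotient is Q = [Zn²⁺]/[Hg²⁺] = 20.0.
E = E° − (RT/nF) ln Q = 1.61 − (8.314×363)/(2×96485) × (2.996) = 1.610 − 0.047 = 1.563 V.

1.56 V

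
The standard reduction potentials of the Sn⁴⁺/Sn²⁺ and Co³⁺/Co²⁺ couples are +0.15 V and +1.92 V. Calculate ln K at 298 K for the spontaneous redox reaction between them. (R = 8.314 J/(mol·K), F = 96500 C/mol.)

E°_cell = +1.92 − (+0.15) = 1.77 V, with n = 2 electrons transferred.
At equilibrium E = 0, so the Nernst equation gives ln K = nFE°/RT = (2)(96500)(1.77)/((8.314)(298)) = 137.88.

ln K = 137.9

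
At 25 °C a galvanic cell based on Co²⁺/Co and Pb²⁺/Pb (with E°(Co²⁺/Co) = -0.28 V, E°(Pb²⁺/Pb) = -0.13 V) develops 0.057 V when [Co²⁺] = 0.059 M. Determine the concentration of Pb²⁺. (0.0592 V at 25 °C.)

4.3 × 10^-5 M

From the Nernst equation, log Q = n(E° − E)/0.0592 = 2(0.15 − 0.057)/0.0592 = 3.142, so Q = 1390.
With Q = [Co²⁺]/[Pb²⁺] and the known concentrations, [Pb²⁺] in the denominator gives [Pb²⁺] = 4.3 × 10^-5 M.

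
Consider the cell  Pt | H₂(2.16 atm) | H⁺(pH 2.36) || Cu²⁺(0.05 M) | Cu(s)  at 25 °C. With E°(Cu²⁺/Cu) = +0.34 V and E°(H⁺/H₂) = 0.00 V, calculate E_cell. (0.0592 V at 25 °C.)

0.45 V

The Cu²⁺/Cu couple is the cathode, so E°_cell = 0.34 V; n = 2.
[H⁺] = 10^(−2.36) = 0.0044 M, and Q = [H⁺]^2 / ([Cu²⁺]·P(H₂)) = 1.76 × 10^-4.
E = E° − (0.0592/2) log Q = 0.34 − (0.0592/2)(-3.753) = 0.451 V.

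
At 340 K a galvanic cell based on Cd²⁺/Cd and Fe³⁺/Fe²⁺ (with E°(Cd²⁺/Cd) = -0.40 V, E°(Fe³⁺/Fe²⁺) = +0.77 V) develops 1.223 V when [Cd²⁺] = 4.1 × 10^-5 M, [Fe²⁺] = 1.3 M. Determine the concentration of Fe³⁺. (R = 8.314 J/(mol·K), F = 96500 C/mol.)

0.051 M

From the Nernst equation, ln Q = nF(E° − E)/RT = 2×96500×(1.17 − 1.223)/(8.314×340) = -3.619, so Q = 0.0268.
With Q = [Cd²⁺]·[Fe²⁺]^2/[Fe³⁺]^2 and the known concentrations, [Fe³⁺]^2 in the denominator gives [Fe³⁺] = 0.051 M.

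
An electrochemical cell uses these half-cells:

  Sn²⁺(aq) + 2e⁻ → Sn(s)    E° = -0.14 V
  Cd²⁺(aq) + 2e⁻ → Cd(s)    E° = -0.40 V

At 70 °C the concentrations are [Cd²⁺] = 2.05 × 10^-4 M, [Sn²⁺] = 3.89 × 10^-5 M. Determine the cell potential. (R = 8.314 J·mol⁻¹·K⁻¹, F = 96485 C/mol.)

The Sn²⁺/Sn couple has the higher reduction potential and acts as the cathode, so E°_cell = -0.14 − (-0.40) = 0.26 V.
Balancing electrons gives n = 2; the reaction quotient is Q = [Cd²⁺]/[Sn²⁺] = 5.27.
E = E° − (RT/nF) ln Q = 0.26 − (8.314×343)/(2×96485) × (1.662) = 0.260 − 0.025 = 0.235 V.

0.235 V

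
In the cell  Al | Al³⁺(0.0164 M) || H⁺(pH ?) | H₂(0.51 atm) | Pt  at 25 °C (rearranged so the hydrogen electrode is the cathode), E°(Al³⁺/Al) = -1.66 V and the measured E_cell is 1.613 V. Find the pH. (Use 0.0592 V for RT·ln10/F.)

E°_cell = 1.66 V and n = 6.
log Q = n(E° − E)/0.0592 = 6×(1.66 − 1.613)/0.0592 = 4.764.
With Q = [Al³⁺]^2·P(H₂)^3 / [H⁺]^6, solving for [H⁺] gives log[H⁺] = -1.535, so pH = 1.54.

pH = 1.54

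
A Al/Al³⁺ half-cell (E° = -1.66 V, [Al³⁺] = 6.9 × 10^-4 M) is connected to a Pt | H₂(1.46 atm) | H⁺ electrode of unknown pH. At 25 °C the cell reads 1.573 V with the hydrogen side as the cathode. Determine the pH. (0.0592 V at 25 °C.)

E°_cell = 1.66 V and n = 6.
log Q = n(E° − E)/0.0592 = 6×(1.66 − 1.573)/0.0592 = 8.818.
With Q = [Al³⁺]^2·P(H₂)^3 / [H⁺]^6, solving for [H⁺] gives log[H⁺] = -2.441, so pH = 2.44.

pH = 2.44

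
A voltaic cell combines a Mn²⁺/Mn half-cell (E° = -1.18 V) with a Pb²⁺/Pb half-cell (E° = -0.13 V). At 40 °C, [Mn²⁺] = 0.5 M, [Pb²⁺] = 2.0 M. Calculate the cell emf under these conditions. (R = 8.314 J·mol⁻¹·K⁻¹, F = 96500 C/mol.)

The Pb²⁺/Pb couple has the higher reduction potential and acts as the cathode, so E°_cell = -0.13 − (-1.18) = 1.05 V.
Balancing electrons gives n = 2; the reaction quotient is Q = [Mn²⁺]/[Pb²⁺] = 0.250.
E = E° − (RT/nF) ln Q = 1.05 − (8.314×313)/(2×96500) × (-1.386) = 1.050 + 0.019 = 1.069 V.

1.07 V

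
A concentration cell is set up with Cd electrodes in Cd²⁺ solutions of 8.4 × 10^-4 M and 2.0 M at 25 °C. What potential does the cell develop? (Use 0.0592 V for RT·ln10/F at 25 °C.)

Both half-cells are Cd²⁺/Cd, so E°_cell = 0. The concentrated side is the cathode; the cell reaction moves Cd²⁺ from high to low concentration with n = 2.
Q = [Cd²⁺]_dilute/[Cd²⁺]_conc = 8.4 × 10^-4/2.0 = 4.2 × 10^-4.
E = 0 − (0.0592/2) log Q = −(0.0592/2)(-3.377) = 0.1000 V.

0.100 V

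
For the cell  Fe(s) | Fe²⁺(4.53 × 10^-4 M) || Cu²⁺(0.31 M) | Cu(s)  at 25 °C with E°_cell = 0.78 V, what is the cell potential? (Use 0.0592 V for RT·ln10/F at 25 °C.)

Balancing electrons gives n = 2; the reaction quotient is Q = [Fe²⁺]/[Cu²⁺] = 0.00146.
At 25 °C, E = E° − (0.0592/n) log Q = 0.78 − (0.0592/2)(-2.835) = 0.780 + 0.084 = 0.864 V.

0.864 V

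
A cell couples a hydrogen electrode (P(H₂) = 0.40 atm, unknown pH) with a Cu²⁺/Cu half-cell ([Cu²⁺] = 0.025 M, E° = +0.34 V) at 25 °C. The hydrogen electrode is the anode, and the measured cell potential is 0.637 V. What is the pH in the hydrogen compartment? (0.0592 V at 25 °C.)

E°_cell = 0.34 V and n = 2.
log Q = n(E° − E)/0.0592 = 2×(0.34 − 0.637)/0.0592 = -10.034.
With Q = [H⁺]^2 / ([Cu²⁺]·P(H₂)), solving for [H⁺] gives log[H⁺] = -6.017, so pH = 6.02.

pH = 6.02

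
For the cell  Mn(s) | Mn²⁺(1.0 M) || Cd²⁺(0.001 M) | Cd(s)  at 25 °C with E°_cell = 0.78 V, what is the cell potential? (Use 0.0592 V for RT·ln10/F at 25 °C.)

0.691 V

Balancing electrons gives n = 2; the reaction quotient is Q = [Mn²⁺]/[Cd²⁺] = 1000.
At 25 °C, E = E° − (0.0592/n) log Q = 0.78 − (0.0592/2)(3.000) = 0.780 − 0.089 = 0.691 V.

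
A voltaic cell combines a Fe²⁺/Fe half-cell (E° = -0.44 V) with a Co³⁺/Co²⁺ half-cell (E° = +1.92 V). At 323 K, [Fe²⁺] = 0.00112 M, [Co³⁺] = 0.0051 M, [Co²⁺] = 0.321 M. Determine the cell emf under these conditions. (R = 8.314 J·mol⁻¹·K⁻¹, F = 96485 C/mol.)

2.34 V

The Co³⁺/Co²⁺ couple has the higher reduction potential and acts as the cathode, so E°_cell = +1.92 − (-0.44) = 2.36 V.
Balancing electrons gives n = 2; the reaction quotient is Q = [Fe²⁺]·[Co²⁺]^2/[Co³⁺]^2 = 4.44.
E = E° − (RT/nF) ln Q = 2.36 − (8.314×323)/(2×96485) × (1.490) = 2.360 − 0.021 = 2.339 V.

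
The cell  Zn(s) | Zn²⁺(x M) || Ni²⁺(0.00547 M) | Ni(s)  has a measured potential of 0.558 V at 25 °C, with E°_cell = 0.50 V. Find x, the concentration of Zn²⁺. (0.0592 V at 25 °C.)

From the Nernst equation, log Q = n(E° − E)/0.0592 = 2(0.50 − 0.558)/0.0592 = -1.959, so Q = 0.0110.
With Q = [Zn²⁺]/[Ni²⁺] and the known concentrations, [Zn²⁺] in the numerator gives [Zn²⁺] = 6 × 10^-5 M.

6 × 10^-5 M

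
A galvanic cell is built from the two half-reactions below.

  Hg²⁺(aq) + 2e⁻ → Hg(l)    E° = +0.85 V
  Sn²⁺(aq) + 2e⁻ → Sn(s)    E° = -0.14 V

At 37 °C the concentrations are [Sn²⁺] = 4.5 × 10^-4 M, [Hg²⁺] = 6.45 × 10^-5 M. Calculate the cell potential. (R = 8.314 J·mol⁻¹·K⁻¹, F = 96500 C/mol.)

The Hg²⁺/Hg couple has the higher reduction potential and acts as the cathode, so E°_cell = +0.85 − (-0.14) = 0.99 V.
Balancing electrons gives n = 2; the reaction quotient is Q = [Sn²⁺]/[Hg²⁺] = 6.98.
E = E° − (RT/nF) ln Q = 0.99 − (8.314×310)/(2×96500) × (1.943) = 0.990 − 0.026 = 0.964 V.

0.964 V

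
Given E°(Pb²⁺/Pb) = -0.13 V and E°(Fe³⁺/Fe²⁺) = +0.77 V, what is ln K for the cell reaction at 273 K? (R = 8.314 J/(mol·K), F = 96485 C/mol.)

E°_cell = +0.77 − (-0.13) = 0.90 V, with n = 2 electrons transferred.
At equilibrium E = 0, so the Nernst equation gives ln K = nFE°/RT = (2)(96485)(0.90)/((8.314)(273)) = 76.52.

ln K = 76.5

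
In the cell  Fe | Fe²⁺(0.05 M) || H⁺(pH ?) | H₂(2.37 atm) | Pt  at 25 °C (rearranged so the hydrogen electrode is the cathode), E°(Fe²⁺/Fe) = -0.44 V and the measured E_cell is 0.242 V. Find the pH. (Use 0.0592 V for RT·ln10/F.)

E°_cell = 0.44 V and n = 2.
log Q = n(E° − E)/0.0592 = 2×(0.44 − 0.242)/0.0592 = 6.689.
With Q = [Fe²⁺]·P(H₂) / [H⁺]^2, solving for [H⁺] gives log[H⁺] = -3.808, so pH = 3.81.

pH = 3.81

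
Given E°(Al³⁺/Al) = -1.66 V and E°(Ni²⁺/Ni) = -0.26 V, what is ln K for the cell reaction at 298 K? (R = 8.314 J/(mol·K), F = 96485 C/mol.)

ln K = 327.1

E°_cell = -0.26 − (-1.66) = 1.40 V, with n = 6 electrons transferred.
At equilibrium E = 0, so the Nernst equation gives ln K = nFE°/RT = (6)(96485)(1.40)/((8.314)(298)) = 327.12.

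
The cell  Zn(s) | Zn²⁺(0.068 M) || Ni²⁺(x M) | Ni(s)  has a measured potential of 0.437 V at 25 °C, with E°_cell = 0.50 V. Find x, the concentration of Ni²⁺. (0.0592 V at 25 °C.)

From the Nernst equation, log Q = n(E° − E)/0.0592 = 2(0.50 − 0.437)/0.0592 = 2.128, so Q = 134.
With Q = [Zn²⁺]/[Ni²⁺] and the known concentrations, [Ni²⁺] in the denominator gives [Ni²⁺] = 5.1 × 10^-4 M.

5.1 × 10^-4 M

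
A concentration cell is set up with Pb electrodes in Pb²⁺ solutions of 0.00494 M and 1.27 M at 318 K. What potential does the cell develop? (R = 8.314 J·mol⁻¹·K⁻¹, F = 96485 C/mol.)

0.076 V

Both half-cells are Pb²⁺/Pb, so E°_cell = 0. The concentrated side is the cathode; the cell reaction moves Pb²⁺ from high to low concentration with n = 2.
Q = [Pb²⁺]_dilute/[Pb²⁺]_conc = 0.00494/1.27 = 0.00389.
E = 0 − (RT/nF) ln Q = −((8.314×318)/(2×96485))(-5.549) = 0.0760 V.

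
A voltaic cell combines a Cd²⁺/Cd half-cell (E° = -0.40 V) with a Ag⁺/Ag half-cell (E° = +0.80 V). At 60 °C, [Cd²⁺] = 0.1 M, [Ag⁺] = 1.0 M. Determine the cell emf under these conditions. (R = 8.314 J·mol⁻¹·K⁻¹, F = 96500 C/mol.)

The Ag⁺/Ag couple has the higher reduction potential and acts as the cathode, so E°_cell = +0.80 − (-0.40) = 1.20 V.
Balancing electrons gives n = 2; the reaction quotient is Q = [Cd²⁺]/[Ag⁺]^2 = 0.100.
E = E° − (RT/nF) ln Q = 1.20 − (8.314×333)/(2×96500) × (-2.303) = 1.200 + 0.033 = 1.233 V.

1.23 V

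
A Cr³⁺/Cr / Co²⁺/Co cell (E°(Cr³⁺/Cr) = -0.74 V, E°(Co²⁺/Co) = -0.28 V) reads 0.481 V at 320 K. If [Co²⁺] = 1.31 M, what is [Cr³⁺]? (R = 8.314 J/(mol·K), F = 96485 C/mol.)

0.15 M

From the Nernst equation, ln Q = nF(E° − E)/RT = 6×96485×(0.46 − 0.481)/(8.314×320) = -4.570, so Q = 0.0104.
With Q = [Cr³⁺]^2/[Co²⁺]^3 and the known concentrations, [Cr³⁺]^2 in the numerator gives [Cr³⁺] = 0.15 M.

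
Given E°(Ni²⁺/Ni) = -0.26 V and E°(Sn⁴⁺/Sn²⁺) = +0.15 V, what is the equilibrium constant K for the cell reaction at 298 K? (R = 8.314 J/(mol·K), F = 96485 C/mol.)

E°_cell = +0.15 − (-0.26) = 0.41 V, with n = 2 electrons transferred.
At equilibrium E = 0, so the Nernst equation gives ln K = nFE°/RT = (2)(96485)(0.41)/((8.314)(298)) = 31.93.
K = e^31.93 = 7.4 × 10^13.

7.4 × 10^13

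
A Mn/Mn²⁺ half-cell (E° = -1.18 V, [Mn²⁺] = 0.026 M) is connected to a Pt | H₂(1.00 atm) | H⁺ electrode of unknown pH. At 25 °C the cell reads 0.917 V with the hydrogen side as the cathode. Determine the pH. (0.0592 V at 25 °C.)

E°_cell = 1.18 V and n = 2.
log Q = n(E° − E)/0.0592 = 2×(1.18 − 0.917)/0.0592 = 8.885.
With Q = [Mn²⁺]·P(H₂) / [H⁺]^2, solving for [H⁺] gives log[H⁺] = -5.235, so pH = 5.24.

pH = 5.24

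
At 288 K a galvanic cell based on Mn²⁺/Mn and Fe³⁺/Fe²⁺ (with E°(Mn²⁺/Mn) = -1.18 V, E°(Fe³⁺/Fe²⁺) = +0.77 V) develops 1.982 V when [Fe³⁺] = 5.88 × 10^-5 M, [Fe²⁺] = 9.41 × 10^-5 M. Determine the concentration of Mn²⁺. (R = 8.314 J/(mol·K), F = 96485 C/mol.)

From the Nernst equation, ln Q = nF(E° − E)/RT = 2×96485×(1.95 − 1.982)/(8.314×288) = -2.579, so Q = 0.0759.
With Q = [Mn²⁺]·[Fe²⁺]^2/[Fe³⁺]^2 and the known concentrations, [Mn²⁺] in the numerator gives [Mn²⁺] = 0.03 M.

0.03 M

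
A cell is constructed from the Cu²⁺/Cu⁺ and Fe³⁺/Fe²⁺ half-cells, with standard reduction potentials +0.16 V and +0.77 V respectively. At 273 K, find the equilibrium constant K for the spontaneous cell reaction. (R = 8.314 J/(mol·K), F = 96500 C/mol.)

1.8 × 10^11

E°_cell = +0.77 − (+0.16) = 0.61 V, with n = 1 electron transferred.
At equilibrium E = 0, so the Nernst equation gives ln K = nFE°/RT = (1)(96500)(0.61)/((8.314)(273)) = 25.93.
K = e^25.93 = 1.8 × 10^11.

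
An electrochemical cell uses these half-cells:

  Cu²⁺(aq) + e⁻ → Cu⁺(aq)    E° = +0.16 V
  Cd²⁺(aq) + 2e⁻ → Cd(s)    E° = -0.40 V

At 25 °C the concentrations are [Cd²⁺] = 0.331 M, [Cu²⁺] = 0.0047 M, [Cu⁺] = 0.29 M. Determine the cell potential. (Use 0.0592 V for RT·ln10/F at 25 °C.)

0.468 V

The Cu²⁺/Cu⁺ couple has the higher reduction potential and acts as the cathode, so E°_cell = +0.16 − (-0.40) = 0.56 V.
Balancing electrons gives n = 2; the reaction quotient is Q = [Cd²⁺]·[Cu⁺]^2/[Cu²⁺]^2 = 1260.
At 25 °C, E = E° − (0.0592/n) log Q = 0.56 − (0.0592/2)(3.100) = 0.560 − 0.092 = 0.468 V.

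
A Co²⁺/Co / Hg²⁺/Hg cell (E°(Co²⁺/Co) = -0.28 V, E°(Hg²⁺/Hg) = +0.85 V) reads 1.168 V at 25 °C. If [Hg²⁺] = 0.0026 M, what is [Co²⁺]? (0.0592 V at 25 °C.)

1.4 × 10^-4 M

From the Nernst equation, log Q = n(E° − E)/0.0592 = 2(1.13 − 1.168)/0.0592 = -1.284, so Q = 0.0520.
With Q = [Co²⁺]/[Hg²⁺] and the known concentrations, [Co²⁺] in the numerator gives [Co²⁺] = 1.4 × 10^-4 M.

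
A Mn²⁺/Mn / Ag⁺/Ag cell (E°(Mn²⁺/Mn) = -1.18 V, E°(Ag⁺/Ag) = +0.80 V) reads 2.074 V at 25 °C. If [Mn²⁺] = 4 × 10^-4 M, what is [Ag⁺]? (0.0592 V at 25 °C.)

0.77 M

From the Nernst equation, log Q = n(E° − E)/0.0592 = 2(1.98 − 2.074)/0.0592 = -3.176, so Q = 6.67 × 10^-4.
With Q = [Mn²⁺]/[Ag⁺]^2 and the known concentrations, [Ag⁺]^2 in the denominator gives [Ag⁺] = 0.77 M.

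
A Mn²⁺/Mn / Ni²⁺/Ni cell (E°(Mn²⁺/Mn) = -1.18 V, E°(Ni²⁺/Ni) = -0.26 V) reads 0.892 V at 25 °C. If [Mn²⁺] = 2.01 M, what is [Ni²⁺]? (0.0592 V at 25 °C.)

From the Nernst equation, log Q = n(E° − E)/0.0592 = 2(0.92 − 0.892)/0.0592 = 0.946, so Q = 8.83.
With Q = [Mn²⁺]/[Ni²⁺] and the known concentrations, [Ni²⁺] in the denominator gives [Ni²⁺] = 0.23 M.

0.23 M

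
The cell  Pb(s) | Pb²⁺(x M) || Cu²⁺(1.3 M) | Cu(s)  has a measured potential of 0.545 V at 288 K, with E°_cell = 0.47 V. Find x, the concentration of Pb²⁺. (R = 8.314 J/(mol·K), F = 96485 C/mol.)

0.0031 M

From the Nernst equation, ln Q = nF(E° − E)/RT = 2×96485×(0.47 − 0.545)/(8.314×288) = -6.044, so Q = 0.00237.
With Q = [Pb²⁺]/[Cu²⁺] and the known concentrations, [Pb²⁺] in the numerator gives [Pb²⁺] = 0.0031 M.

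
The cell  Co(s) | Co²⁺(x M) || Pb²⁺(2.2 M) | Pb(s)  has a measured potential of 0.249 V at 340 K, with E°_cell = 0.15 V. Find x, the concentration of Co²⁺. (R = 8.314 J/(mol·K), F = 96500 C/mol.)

0.0026 M

From the Nernst equation, ln Q = nF(E° − E)/RT = 2×96500×(0.15 − 0.249)/(8.314×340) = -6.759, so Q = 0.00116.
With Q = [Co²⁺]/[Pb²⁺] and the known concentrations, [Co²⁺] in the numerator gives [Co²⁺] = 0.0026 M.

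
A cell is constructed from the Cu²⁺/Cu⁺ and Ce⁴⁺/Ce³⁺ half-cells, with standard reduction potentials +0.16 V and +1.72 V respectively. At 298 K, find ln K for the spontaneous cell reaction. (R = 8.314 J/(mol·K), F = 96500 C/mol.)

E°_cell = +1.72 − (+0.16) = 1.56 V, with n = 1 electron transferred.
At equilibrium E = 0, so the Nernst equation gives ln K = nFE°/RT = (1)(96500)(1.56)/((8.314)(298)) = 60.76.

ln K = 60.8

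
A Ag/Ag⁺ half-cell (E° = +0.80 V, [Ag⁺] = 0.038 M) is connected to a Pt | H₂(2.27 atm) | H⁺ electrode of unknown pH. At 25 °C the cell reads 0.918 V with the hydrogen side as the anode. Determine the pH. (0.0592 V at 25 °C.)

pH = 3.24

E°_cell = 0.80 V and n = 2.
log Q = n(E° − E)/0.0592 = 2×(0.80 − 0.918)/0.0592 = -3.986.
With Q = [H⁺]^2 / ([Ag⁺]^2·P(H₂)), solving for [H⁺] gives log[H⁺] = -3.235, so pH = 3.24.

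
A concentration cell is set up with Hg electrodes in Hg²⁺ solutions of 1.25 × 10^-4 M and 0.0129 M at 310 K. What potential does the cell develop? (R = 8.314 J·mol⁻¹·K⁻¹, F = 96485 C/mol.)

Both half-cells are Hg²⁺/Hg, so E°_cell = 0. The concentrated side is the cathode; the cell reaction moves Hg²⁺ from high to low concentration with n = 2.
Q = [Hg²⁺]_dilute/[Hg²⁺]_conc = 1.25 × 10^-4/0.0129 = 0.00969.
E = 0 − (RT/nF) ln Q = −((8.314×310)/(2×96485))(-4.637) = 0.0619 V.

0.062 V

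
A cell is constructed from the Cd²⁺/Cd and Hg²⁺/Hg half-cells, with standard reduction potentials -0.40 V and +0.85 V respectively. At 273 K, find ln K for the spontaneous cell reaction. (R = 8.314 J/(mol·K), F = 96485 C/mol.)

ln K = 106.3

E°_cell = +0.85 − (-0.40) = 1.25 V, with n = 2 electrons transferred.
At equilibrium E = 0, so the Nernst equation gives ln K = nFE°/RT = (2)(96485)(1.25)/((8.314)(273)) = 106.27.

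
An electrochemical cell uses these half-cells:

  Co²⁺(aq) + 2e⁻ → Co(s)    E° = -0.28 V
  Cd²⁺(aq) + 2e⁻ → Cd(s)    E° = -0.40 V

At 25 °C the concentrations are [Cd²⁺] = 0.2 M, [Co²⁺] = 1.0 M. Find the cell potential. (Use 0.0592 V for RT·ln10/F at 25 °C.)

0.141 V

The Co²⁺/Co couple has the higher reduction potential and acts as the cathode, so E°_cell = -0.28 − (-0.40) = 0.12 V.
Balancing electrons gives n = 2; the reaction quotient is Q = [Cd²⁺]/[Co²⁺] = 0.200.
At 25 °C, E = E° − (0.0592/n) log Q = 0.12 − (0.0592/2)(-0.699) = 0.120 + 0.021 = 0.141 V.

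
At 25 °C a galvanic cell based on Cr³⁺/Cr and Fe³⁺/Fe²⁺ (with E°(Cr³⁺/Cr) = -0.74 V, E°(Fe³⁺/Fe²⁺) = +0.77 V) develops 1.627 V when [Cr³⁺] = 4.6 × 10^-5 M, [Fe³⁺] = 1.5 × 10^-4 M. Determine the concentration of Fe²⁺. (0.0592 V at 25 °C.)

4.4 × 10^-5 M

From the Nernst equation, log Q = n(E° − E)/0.0592 = 3(1.51 − 1.627)/0.0592 = -5.929, so Q = 1.18 × 10^-6.
With Q = [Cr³⁺]·[Fe²⁺]^3/[Fe³⁺]^3 and the known concentrations, [Fe²⁺]^3 in the numerator gives [Fe²⁺] = 4.4 × 10^-5 M.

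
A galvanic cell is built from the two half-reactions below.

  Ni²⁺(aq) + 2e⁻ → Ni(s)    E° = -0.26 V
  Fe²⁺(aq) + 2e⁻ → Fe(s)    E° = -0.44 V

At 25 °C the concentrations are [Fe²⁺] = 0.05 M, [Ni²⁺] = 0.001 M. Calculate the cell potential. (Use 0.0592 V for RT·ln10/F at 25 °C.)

0.130 V

The Ni²⁺/Ni couple has the higher reduction potential and acts as the cathode, so E°_cell = -0.26 − (-0.44) = 0.18 V.
Balancing electrons gives n = 2; the reaction quotient is Q = [Fe²⁺]/[Ni²⁺] = 50.0.
At 25 °C, E = E° − (0.0592/n) log Q = 0.18 − (0.0592/2)(1.699) = 0.180 − 0.050 = 0.130 V.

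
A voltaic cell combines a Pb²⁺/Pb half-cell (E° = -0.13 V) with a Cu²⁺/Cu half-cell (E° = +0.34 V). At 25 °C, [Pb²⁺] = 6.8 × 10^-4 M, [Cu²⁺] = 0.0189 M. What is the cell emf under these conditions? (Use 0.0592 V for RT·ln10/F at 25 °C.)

0.513 V

The Cu²⁺/Cu couple has the higher reduction potential and acts as the cathode, so E°_cell = +0.34 − (-0.13) = 0.47 V.
Balancing electrons gives n = 2; the reaction quotient is Q = [Pb²⁺]/[Cu²⁺] = 0.0360.
At 25 °C, E = E° − (0.0592/n) log Q = 0.47 − (0.0592/2)(-1.444) = 0.470 + 0.043 = 0.513 V.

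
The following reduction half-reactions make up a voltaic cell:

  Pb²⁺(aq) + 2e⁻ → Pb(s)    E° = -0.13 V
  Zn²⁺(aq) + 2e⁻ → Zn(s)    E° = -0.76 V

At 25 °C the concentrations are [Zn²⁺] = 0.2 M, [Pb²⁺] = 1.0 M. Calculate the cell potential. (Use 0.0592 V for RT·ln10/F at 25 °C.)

The Pb²⁺/Pb couple has the higher reduction potential and acts as the cathode, so E°_cell = -0.13 − (-0.76) = 0.63 V.
Balancing electrons gives n = 2; the reaction quotient is Q = [Zn²⁺]/[Pb²⁺] = 0.200.
At 25 °C, E = E° − (0.0592/n) log Q = 0.63 − (0.0592/2)(-0.699) = 0.630 + 0.021 = 0.651 V.

0.651 V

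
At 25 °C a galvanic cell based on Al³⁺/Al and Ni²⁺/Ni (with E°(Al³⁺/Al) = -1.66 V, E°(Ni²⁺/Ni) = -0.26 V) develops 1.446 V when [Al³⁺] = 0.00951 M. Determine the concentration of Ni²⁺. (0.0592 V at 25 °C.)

1.6 M

From the Nernst equation, log Q = n(E° − E)/0.0592 = 6(1.40 − 1.446)/0.0592 = -4.662, so Q = 2.18 × 10^-5.
With Q = [Al³⁺]^2/[Ni²⁺]^3 and the known concentrations, [Ni²⁺]^3 in the denominator gives [Ni²⁺] = 1.6 M.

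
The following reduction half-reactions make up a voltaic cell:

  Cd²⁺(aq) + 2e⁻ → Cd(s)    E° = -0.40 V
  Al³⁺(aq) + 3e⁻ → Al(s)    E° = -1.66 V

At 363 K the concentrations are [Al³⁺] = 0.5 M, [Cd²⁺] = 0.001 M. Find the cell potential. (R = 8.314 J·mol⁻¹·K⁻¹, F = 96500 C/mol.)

1.16 V

The Cd²⁺/Cd couple has the higher reduction potential and acts as the cathode, so E°_cell = -0.40 − (-1.66) = 1.26 V.
Balancing electrons gives n = 6; the reaction quotient is Q = [Al³⁺]^2/[Cd²⁺]^3 = 2.5 × 10^8.
E = E° − (RT/nF) ln Q = 1.26 − (8.314×363)/(6×96500) × (19.337) = 1.260 − 0.101 = 1.159 V.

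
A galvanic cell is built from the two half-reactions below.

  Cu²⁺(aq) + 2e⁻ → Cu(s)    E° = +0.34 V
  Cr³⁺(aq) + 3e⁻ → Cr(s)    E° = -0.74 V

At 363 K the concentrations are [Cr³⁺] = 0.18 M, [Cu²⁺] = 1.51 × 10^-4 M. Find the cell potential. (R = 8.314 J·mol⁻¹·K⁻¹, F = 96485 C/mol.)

0.960 V

The Cu²⁺/Cu couple has the higher reduction potential and acts as the cathode, so E°_cell = +0.34 − (-0.74) = 1.08 V.
Balancing electrons gives n = 6; the reaction quotient is Q = [Cr³⁺]^2/[Cu²⁺]^3 = 9.41 × 10^9.
E = E° − (RT/nF) ln Q = 1.08 − (8.314×363)/(6×96485) × (22.965) = 1.080 − 0.120 = 0.960 V.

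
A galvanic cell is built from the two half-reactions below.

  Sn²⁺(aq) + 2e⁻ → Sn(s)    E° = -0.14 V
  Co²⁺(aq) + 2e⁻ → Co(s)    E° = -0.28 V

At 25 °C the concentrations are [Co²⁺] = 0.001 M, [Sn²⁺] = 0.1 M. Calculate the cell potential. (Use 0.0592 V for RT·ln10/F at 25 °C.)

0.199 V

The Sn²⁺/Sn couple has the higher reduction potential and acts as the cathode, so E°_cell = -0.14 − (-0.28) = 0.14 V.
Balancing electrons gives n = 2; the reaction quotient is Q = [Co²⁺]/[Sn²⁺] = 0.0100.
At 25 °C, E = E° − (0.0592/n) log Q = 0.14 − (0.0592/2)(-2.000) = 0.140 + 0.059 = 0.199 V.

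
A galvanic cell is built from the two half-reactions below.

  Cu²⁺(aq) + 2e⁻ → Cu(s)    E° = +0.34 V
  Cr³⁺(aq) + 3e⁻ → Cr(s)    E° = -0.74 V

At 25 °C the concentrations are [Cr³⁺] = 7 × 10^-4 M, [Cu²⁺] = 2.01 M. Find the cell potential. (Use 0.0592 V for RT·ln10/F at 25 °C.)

The Cu²⁺/Cu couple has the higher reduction potential and acts as the cathode, so E°_cell = +0.34 − (-0.74) = 1.08 V.
Balancing electrons gives n = 6; the reaction quotient is Q = [Cr³⁺]^2/[Cu²⁺]^3 = 6.03 × 10^-8.
At 25 °C, E = E° − (0.0592/n) log Q = 1.08 − (0.0592/6)(-7.219) = 1.080 + 0.071 = 1.151 V.

1.15 V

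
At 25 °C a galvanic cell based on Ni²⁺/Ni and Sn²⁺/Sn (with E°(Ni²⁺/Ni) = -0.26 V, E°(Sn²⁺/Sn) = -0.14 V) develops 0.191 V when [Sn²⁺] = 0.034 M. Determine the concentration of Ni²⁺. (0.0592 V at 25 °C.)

From the Nernst equation, log Q = n(E° − E)/0.0592 = 2(0.12 − 0.191)/0.0592 = -2.399, so Q = 0.00399.
With Q = [Ni²⁺]/[Sn²⁺] and the known concentrations, [Ni²⁺] in the numerator gives [Ni²⁺] = 1.4 × 10^-4 M.

1.4 × 10^-4 M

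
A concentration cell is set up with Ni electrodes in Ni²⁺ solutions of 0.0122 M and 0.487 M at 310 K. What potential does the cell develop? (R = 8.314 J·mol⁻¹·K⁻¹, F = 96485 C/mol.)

0.049 V

Both half-cells are Ni²⁺/Ni, so E°_cell = 0. The concentrated side is the cathode; the cell reaction moves Ni²⁺ from high to low concentration with n = 2.
Q = [Ni²⁺]_dilute/[Ni²⁺]_conc = 0.0122/0.487 = 0.0251.
E = 0 − (RT/nF) ln Q = −((8.314×310)/(2×96485))(-3.687) = 0.0492 V.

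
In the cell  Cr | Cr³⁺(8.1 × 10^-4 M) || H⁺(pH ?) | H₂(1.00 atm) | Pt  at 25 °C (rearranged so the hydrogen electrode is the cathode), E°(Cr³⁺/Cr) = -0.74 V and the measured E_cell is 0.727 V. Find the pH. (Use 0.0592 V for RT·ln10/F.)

pH = 1.25

E°_cell = 0.74 V and n = 6.
log Q = n(E° − E)/0.0592 = 6×(0.74 − 0.727)/0.0592 = 1.318.
With Q = [Cr³⁺]^2·P(H₂)^3 / [H⁺]^6, solving for [H⁺] gives log[H⁺] = -1.250, so pH = 1.25.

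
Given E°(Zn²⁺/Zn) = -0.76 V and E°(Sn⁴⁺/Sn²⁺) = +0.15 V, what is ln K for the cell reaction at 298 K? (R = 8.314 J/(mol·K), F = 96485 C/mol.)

ln K = 70.9

E°_cell = +0.15 − (-0.76) = 0.91 V, with n = 2 electrons transferred.
At equilibrium E = 0, so the Nernst equation gives ln K = nFE°/RT = (2)(96485)(0.91)/((8.314)(298)) = 70.88.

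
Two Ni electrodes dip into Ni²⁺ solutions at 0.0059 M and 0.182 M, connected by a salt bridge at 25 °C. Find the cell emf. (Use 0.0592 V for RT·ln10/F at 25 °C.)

Both half-cells are Ni²⁺/Ni, so E°_cell = 0. The concentrated side is the cathode; the cell reaction moves Ni²⁺ from high to low concentration with n = 2.
Q = [Ni²⁺]_dilute/[Ni²⁺]_conc = 0.0059/0.182 = 0.0324.
E = 0 − (0.0592/2) log Q = −(0.0592/2)(-1.489) = 0.0441 V.

0.044 V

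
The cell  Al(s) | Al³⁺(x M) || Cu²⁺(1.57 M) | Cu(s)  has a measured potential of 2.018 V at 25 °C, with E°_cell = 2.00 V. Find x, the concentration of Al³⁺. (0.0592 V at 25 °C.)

0.24 M

From the Nernst equation, log Q = n(E° − E)/0.0592 = 6(2.00 − 2.018)/0.0592 = -1.824, so Q = 0.0150.
With Q = [Al³⁺]^2/[Cu²⁺]^3 and the known concentrations, [Al³⁺]^2 in the numerator gives [Al³⁺] = 0.24 M.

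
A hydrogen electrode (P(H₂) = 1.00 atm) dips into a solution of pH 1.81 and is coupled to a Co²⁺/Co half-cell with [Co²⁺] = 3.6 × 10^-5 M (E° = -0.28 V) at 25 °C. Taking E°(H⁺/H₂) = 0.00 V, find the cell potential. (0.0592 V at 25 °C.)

0.30 V

The hydrogen couple is the cathode, so E°_cell = 0.28 V; n = 2.
[H⁺] = 10^(−1.81) = 0.015 M, and Q = [Co²⁺]·P(H₂) / [H⁺]^2 = 0.150.
E = E° − (0.0592/2) log Q = 0.28 − (0.0592/2)(-0.824) = 0.304 V.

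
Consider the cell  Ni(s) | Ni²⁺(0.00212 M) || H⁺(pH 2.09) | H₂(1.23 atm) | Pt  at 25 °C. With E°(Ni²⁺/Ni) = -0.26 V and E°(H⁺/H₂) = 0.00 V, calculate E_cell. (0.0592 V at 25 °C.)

The hydrogen couple is the cathode, so E°_cell = 0.26 V; n = 2.
[H⁺] = 10^(−2.09) = 0.0081 M, and Q = [Ni²⁺]·P(H₂) / [H⁺]^2 = 39.5.
E = E° − (0.0592/2) log Q = 0.26 − (0.0592/2)(1.596) = 0.213 V.

0.21 V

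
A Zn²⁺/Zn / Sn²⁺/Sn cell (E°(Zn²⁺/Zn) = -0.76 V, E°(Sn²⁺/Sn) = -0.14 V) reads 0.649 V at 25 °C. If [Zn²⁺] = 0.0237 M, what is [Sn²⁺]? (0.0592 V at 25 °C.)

0.23 M

From the Nernst equation, log Q = n(E° − E)/0.0592 = 2(0.62 − 0.649)/0.0592 = -0.980, so Q = 0.105.
With Q = [Zn²⁺]/[Sn²⁺] and the known concentrations, [Sn²⁺] in the denominator gives [Sn²⁺] = 0.23 M.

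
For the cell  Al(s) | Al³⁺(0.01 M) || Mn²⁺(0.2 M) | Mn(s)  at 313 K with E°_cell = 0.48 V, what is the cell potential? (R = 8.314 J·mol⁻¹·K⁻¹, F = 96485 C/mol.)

Balancing electrons gives n = 6; the reaction quotient is Q = [Al³⁺]^2/[Mn²⁺]^3 = 0.0125.
E = E° − (RT/nF) ln Q = 0.48 − (8.314×313)/(6×96485) × (-4.382) = 0.480 + 0.020 = 0.500 V.

0.500 V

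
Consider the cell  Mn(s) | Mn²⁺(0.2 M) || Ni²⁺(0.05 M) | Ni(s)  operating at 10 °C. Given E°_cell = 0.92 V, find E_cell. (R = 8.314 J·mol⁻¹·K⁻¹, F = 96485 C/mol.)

Balancing electrons gives n = 2; the reaction quotient is Q = [Mn²⁺]/[Ni²⁺] = 4.00.
E = E° − (RT/nF) ln Q = 0.92 − (8.314×283)/(2×96485) × (1.386) = 0.920 − 0.017 = 0.903 V.

0.903 V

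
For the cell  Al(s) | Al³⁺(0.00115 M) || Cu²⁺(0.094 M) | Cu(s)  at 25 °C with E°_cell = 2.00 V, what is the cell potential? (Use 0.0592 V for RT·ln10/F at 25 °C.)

2.03 V

Balancing electrons gives n = 6; the reaction quotient is Q = [Al³⁺]^2/[Cu²⁺]^3 = 0.00159.
At 25 °C, E = E° − (0.0592/n) log Q = 2.00 − (0.0592/6)(-2.798) = 2.000 + 0.028 = 2.028 V.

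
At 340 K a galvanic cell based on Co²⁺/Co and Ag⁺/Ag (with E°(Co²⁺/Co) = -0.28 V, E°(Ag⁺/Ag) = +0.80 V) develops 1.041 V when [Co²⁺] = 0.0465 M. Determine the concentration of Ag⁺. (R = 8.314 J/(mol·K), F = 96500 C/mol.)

0.057 M

From the Nernst equation, ln Q = nF(E° − E)/RT = 2×96500×(1.08 − 1.041)/(8.314×340) = 2.663, so Q = 14.3.
With Q = [Co²⁺]/[Ag⁺]^2 and the known concentrations, [Ag⁺]^2 in the denominator gives [Ag⁺] = 0.057 M.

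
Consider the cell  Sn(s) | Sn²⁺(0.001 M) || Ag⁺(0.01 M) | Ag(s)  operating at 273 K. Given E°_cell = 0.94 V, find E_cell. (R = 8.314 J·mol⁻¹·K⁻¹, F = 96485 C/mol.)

Balancing electrons gives n = 2; the reaction quotient is Q = [Sn²⁺]/[Ag⁺]^2 = 10.0.
E = E° − (RT/nF) ln Q = 0.94 − (8.314×273)/(2×96485) × (2.303) = 0.940 − 0.027 = 0.913 V.

0.913 V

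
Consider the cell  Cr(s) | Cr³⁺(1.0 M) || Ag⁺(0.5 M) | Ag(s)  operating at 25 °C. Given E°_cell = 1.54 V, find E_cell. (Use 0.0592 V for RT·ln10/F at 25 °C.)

1.52 V

Balancing electrons gives n = 3; the reaction quotient is Q = [Cr³⁺]/[Ag⁺]^3 = 8.00.
At 25 °C, E = E° − (0.0592/n) log Q = 1.54 − (0.0592/3)(0.903) = 1.540 − 0.018 = 1.522 V.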